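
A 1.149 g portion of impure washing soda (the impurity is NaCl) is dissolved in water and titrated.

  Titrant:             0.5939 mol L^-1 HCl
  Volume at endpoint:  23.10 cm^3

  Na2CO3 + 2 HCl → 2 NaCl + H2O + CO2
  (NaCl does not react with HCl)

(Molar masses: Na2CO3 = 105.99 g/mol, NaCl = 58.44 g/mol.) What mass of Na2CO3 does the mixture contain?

0.7270 g

n(HCl) = 0.02310 × 0.5939 = 0.01372 mol
Let x = n(Na2CO3), y = n(NaCl).
Titrant: 2x = 0.01372;  mass: 105.99x + 58.44y = 1.149
Solving, x = 6.860 × 10^-3 mol, y = 7.220 × 10^-3 mol
mass of Na2CO3 = 6.860 × 10^-3 × 105.99 = 0.7270 g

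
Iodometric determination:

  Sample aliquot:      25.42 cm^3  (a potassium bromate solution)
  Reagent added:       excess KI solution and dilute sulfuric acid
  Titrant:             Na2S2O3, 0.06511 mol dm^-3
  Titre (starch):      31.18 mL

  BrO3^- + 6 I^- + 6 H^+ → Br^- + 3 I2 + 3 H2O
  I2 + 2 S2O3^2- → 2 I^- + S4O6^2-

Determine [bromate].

0.01331 mol/L

n(S2O3^2-) = 0.03118 × 0.06511 = 2.030 × 10^-3 mol
n(I2) = n(S2O3^2-)/2 = 1.015 × 10^-3 mol
From the 1:3 ratio, n(BrO3^-) in the aliquot = 1/3 × 1.015 × 10^-3 = 3.384 × 10^-4 mol
[BrO3^-] = 3.384 × 10^-4 / 0.02542 = 0.01331 mol/L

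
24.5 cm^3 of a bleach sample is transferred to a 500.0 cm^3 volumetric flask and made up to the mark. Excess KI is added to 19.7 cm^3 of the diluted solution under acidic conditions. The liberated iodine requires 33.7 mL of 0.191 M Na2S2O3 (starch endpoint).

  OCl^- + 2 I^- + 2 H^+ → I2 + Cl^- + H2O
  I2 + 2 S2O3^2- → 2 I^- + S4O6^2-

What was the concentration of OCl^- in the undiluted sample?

n(S2O3^2-) = 0.0337 × 0.191 = 6.44 × 10^-3 mol
n(I2) = n(S2O3^2-)/2 = 3.22 × 10^-3 mol
n(OCl^-) in the aliquot = 3.22 × 10^-3 mol (1:1 ratio)
[OCl^-]_dilute = 3.22 × 10^-3 / 0.0197 = 0.163 mol/L
[OCl^-]_original = 0.163 × 500.0/24.5 = 3.33 mol/L

3.33 M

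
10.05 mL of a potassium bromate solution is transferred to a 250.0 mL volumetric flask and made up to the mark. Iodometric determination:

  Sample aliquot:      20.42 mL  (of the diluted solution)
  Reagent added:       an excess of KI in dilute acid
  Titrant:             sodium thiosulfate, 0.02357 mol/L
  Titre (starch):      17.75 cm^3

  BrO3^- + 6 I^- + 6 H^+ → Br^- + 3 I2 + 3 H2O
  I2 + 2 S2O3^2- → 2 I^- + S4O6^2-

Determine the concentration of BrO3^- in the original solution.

n(S2O3^2-) = 0.01775 × 0.02357 = 4.184 × 10^-4 mol
n(I2) = n(S2O3^2-)/2 = 2.092 × 10^-4 mol
From the 1:3 ratio, n(BrO3^-) in the aliquot = 1/3 × 2.092 × 10^-4 = 6.973 × 10^-5 mol
[BrO3^-]_dilute = 6.973 × 10^-5 / 0.02042 = 0.003415 mol/L
[BrO3^-]_original = 0.003415 × 250.0/10.05 = 0.08494 mol/L

0.08494 mol/L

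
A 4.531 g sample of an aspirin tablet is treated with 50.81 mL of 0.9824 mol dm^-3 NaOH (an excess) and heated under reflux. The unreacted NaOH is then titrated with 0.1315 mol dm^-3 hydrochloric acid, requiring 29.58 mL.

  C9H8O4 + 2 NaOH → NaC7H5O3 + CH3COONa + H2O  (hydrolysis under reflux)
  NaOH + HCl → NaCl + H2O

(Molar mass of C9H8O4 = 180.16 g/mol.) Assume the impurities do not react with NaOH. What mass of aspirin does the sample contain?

4.146 g

n(NaOH) added = 0.05081 × 0.9824 = 0.04992 mol
n(HCl) used in back-titration = 0.02958 × 0.1315 = 3.890 × 10^-3 mol
n(NaOH) left over = 3.890 × 10^-3 mol (1:1 ratio)
n(NaOH) consumed by analyte = 0.04992 − 3.890 × 10^-3 = 0.04603 mol
From the 1:2 ratio, n(C9H8O4) = 1/2 × 0.04603 = 0.02301 mol
mass of C9H8O4 = 0.02301 × 180.16 = 4.146 g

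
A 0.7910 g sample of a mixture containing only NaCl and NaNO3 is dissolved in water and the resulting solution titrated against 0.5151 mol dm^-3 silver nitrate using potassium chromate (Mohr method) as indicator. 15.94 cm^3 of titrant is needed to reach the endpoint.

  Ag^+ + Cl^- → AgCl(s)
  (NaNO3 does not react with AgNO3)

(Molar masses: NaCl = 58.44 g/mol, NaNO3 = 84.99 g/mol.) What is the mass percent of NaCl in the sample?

n(AgNO3) = 0.01594 × 0.5151 = 8.211 × 10^-3 mol
Let x = n(NaCl), y = n(NaNO3).
Titrant: 1x = 8.211 × 10^-3;  mass: 58.44x + 84.99y = 0.7910
Solving, x = 8.211 × 10^-3 mol, y = 3.661 × 10^-3 mol
mass of NaCl = 8.211 × 10^-3 × 58.44 = 0.4798 g
% NaCl = 0.4798 / 0.7910 × 100 = 60.66 %

60.66 %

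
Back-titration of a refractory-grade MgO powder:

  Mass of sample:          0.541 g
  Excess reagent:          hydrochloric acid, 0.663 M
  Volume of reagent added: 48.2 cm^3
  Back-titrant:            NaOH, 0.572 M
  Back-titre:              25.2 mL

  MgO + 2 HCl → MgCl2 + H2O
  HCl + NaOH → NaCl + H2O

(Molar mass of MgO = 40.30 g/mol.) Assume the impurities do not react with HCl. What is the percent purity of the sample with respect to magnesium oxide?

n(HCl) added = 0.0482 × 0.663 = 0.0320 mol
n(NaOH) used in back-titration = 0.0252 × 0.572 = 0.0144 mol
n(HCl) left over = 0.0144 mol (1:1 ratio)
n(HCl) consumed by analyte = 0.0320 − 0.0144 = 0.0175 mol
From the 1:2 ratio, n(MgO) = 1/2 × 0.0175 = 8.77 × 10^-3 mol
mass of MgO = 8.77 × 10^-3 × 40.30 = 0.353 g
% MgO = 0.353 / 0.541 × 100 = 65.3 %

65.3 %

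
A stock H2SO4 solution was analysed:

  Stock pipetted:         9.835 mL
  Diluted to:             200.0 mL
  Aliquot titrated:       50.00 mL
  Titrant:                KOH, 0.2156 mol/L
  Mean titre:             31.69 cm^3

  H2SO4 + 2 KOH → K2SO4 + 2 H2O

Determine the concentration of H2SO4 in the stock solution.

1.389 mol/L

n(KOH) = 0.03169 × 0.2156 = 6.832 × 10^-3 mol
From the 1:2 ratio, n(H2SO4) in the aliquot = 1/2 × 6.832 × 10^-3 = 3.416 × 10^-3 mol
[H2SO4]_dilute = 3.416 × 10^-3 / 0.05000 = 0.06832 mol/L
Dilution factor = 200.0 / 9.835 = 20.34
[H2SO4]_stock = 0.06832 × 20.34 = 1.389 mol/L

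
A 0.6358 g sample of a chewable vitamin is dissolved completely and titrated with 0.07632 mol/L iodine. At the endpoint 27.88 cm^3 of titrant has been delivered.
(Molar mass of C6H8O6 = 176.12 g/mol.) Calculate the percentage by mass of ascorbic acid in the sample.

58.94 %

C6H8O6 + I2 → C6H6O6 + 2 HI
n(I2) = 0.02788 L × 0.07632 mol/L = 2.128 × 10^-3 mol
n(C6H8O6) = 2.128 × 10^-3 mol (1:1 ratio)
mass of C6H8O6 = 2.128 × 10^-3 × 176.12 g/mol = 0.3747 g
% C6H8O6 = 0.3747 / 0.6358 × 100 = 58.94 %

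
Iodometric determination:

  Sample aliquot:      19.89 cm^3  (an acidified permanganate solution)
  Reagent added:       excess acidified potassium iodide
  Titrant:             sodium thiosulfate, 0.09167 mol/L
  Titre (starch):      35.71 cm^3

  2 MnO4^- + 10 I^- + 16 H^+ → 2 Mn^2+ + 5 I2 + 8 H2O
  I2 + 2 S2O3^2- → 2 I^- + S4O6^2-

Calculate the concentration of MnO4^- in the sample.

n(S2O3^2-) = 0.03571 × 0.09167 = 3.274 × 10^-3 mol
n(I2) = n(S2O3^2-)/2 = 1.637 × 10^-3 mol
From the 2:5 ratio, n(MnO4^-) in the aliquot = 2/5 × 1.637 × 10^-3 = 6.547 × 10^-4 mol
[MnO4^-] = 6.547 × 10^-4 / 0.01989 = 0.03292 mol/L

0.03292 mol/L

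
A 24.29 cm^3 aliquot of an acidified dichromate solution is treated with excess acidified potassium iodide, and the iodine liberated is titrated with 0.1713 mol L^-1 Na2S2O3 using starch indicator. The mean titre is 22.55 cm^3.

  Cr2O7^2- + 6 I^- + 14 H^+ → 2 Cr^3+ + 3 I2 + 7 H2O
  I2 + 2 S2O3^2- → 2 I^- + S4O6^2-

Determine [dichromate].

0.02650 mol/L

n(S2O3^2-) = 0.02255 × 0.1713 = 3.863 × 10^-3 mol
n(I2) = n(S2O3^2-)/2 = 1.931 × 10^-3 mol
From the 1:3 ratio, n(Cr2O7^2-) in the aliquot = 1/3 × 1.931 × 10^-3 = 6.438 × 10^-4 mol
[Cr2O7^2-] = 6.438 × 10^-4 / 0.02429 = 0.02650 mol/L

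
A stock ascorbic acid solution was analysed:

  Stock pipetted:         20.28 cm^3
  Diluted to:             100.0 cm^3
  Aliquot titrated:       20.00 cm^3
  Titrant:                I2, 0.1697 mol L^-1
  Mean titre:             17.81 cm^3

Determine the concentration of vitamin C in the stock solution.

0.7452 mol/L

C6H8O6 + I2 → C6H6O6 + 2 HI
n(I2) = 0.01781 × 0.1697 = 3.022 × 10^-3 mol
n(C6H8O6) in the aliquot = 3.022 × 10^-3 mol (1:1 ratio)
[C6H8O6]_dilute = 3.022 × 10^-3 / 0.02000 = 0.1511 mol/L
Dilution factor = 100.0 / 20.28 = 4.931
[C6H8O6]_stock = 0.1511 × 4.931 = 0.7452 mol/L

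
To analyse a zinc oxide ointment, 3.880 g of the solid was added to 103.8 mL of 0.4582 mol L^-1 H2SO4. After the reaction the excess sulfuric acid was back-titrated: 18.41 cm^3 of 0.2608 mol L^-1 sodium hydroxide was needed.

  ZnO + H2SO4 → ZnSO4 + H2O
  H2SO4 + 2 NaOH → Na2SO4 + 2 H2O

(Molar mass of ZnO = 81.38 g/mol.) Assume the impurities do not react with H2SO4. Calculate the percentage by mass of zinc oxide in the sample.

94.72 %

n(H2SO4) added = 0.1038 × 0.4582 = 0.04756 mol
n(NaOH) used in back-titration = 0.01841 × 0.2608 = 4.801 × 10^-3 mol
From the 1:2 ratio, n(H2SO4) left over = 1/2 × 4.801 × 10^-3 = 2.401 × 10^-3 mol
n(H2SO4) consumed by analyte = 0.04756 − 2.401 × 10^-3 = 0.04516 mol
n(ZnO) = 0.04516 mol (1:1 ratio)
mass of ZnO = 0.04516 × 81.38 = 3.675 g
% ZnO = 3.675 / 3.880 × 100 = 94.72 %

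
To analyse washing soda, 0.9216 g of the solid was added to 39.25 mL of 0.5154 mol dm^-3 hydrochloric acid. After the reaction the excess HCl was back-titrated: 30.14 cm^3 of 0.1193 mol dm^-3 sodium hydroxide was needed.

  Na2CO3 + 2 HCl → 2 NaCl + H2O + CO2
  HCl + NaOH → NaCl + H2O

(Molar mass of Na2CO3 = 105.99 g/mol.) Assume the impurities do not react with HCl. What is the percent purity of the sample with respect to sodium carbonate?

n(HCl) added = 0.03925 × 0.5154 = 0.02023 mol
n(NaOH) used in back-titration = 0.03014 × 0.1193 = 3.596 × 10^-3 mol
n(HCl) left over = 3.596 × 10^-3 mol (1:1 ratio)
n(HCl) consumed by analyte = 0.02023 − 3.596 × 10^-3 = 0.01663 mol
From the 1:2 ratio, n(Na2CO3) = 1/2 × 0.01663 = 8.317 × 10^-3 mol
mass of Na2CO3 = 8.317 × 10^-3 × 105.99 = 0.8815 g
% Na2CO3 = 0.8815 / 0.9216 × 100 = 95.65 %

95.65 %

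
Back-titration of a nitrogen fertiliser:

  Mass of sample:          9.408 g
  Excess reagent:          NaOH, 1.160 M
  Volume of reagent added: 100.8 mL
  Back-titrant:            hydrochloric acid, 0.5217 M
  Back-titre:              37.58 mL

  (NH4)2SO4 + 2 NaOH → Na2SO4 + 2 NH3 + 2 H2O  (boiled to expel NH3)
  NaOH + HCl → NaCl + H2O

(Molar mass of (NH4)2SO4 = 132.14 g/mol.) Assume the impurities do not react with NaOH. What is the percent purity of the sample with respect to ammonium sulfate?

68.35 %

n(NaOH) added = 0.1008 × 1.160 = 0.1169 mol
n(HCl) used in back-titration = 0.03758 × 0.5217 = 0.01961 mol
n(NaOH) left over = 0.01961 mol (1:1 ratio)
n(NaOH) consumed by analyte = 0.1169 − 0.01961 = 0.09732 mol
From the 1:2 ratio, n((NH4)2SO4) = 1/2 × 0.09732 = 0.04866 mol
mass of (NH4)2SO4 = 0.04866 × 132.14 = 6.430 g
% (NH4)2SO4 = 6.430 / 9.408 × 100 = 68.35 %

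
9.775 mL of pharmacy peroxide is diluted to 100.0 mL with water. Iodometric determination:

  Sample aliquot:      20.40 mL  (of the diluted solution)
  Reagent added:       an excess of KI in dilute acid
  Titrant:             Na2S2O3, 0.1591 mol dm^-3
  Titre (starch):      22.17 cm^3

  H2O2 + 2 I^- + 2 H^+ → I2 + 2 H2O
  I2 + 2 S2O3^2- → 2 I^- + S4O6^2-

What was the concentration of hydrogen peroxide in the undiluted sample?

0.8844 mol/L

n(S2O3^2-) = 0.02217 × 0.1591 = 3.527 × 10^-3 mol
n(I2) = n(S2O3^2-)/2 = 1.764 × 10^-3 mol
n(H2O2) in the aliquot = 1.764 × 10^-3 mol (1:1 ratio)
[H2O2]_dilute = 1.764 × 10^-3 / 0.02040 = 0.08645 mol/L
[H2O2]_original = 0.08645 × 100.0/9.775 = 0.8844 mol/L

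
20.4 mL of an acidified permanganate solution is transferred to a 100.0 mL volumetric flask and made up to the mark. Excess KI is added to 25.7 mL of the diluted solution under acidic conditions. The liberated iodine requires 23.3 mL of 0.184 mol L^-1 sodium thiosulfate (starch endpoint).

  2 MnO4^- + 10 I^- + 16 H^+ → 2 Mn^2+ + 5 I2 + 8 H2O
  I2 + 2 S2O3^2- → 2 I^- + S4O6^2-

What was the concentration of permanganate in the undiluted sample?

0.164 mol/L

n(S2O3^2-) = 0.0233 × 0.184 = 4.29 × 10^-3 mol
n(I2) = n(S2O3^2-)/2 = 2.14 × 10^-3 mol
From the 2:5 ratio, n(MnO4^-) in the aliquot = 2/5 × 2.14 × 10^-3 = 8.57 × 10^-4 mol
[MnO4^-]_dilute = 8.57 × 10^-4 / 0.0257 = 0.0334 mol/L
[MnO4^-]_original = 0.0334 × 100.0/20.4 = 0.164 mol/L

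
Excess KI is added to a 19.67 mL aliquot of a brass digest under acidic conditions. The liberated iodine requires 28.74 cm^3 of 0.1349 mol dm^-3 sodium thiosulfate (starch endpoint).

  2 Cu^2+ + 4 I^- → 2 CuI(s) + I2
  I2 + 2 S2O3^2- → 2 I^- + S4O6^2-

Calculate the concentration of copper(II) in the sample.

0.1971 mol/L

n(S2O3^2-) = 0.02874 × 0.1349 = 3.877 × 10^-3 mol
n(I2) = n(S2O3^2-)/2 = 1.939 × 10^-3 mol
From the 2:1 ratio, n(Cu2+) in the aliquot = 2/1 × 1.939 × 10^-3 = 3.877 × 10^-3 mol
[Cu2+] = 3.877 × 10^-3 / 0.01967 = 0.1971 mol/L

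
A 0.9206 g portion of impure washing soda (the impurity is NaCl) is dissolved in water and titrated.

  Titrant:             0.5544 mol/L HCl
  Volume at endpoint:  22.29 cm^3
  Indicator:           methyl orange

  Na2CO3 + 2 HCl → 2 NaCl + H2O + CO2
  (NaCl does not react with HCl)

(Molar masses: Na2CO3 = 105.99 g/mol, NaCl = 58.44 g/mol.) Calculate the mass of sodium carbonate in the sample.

0.6549 g

n(HCl) = 0.02229 × 0.5544 = 0.01236 mol
Let x = n(Na2CO3), y = n(NaCl).
Titrant: 2x = 0.01236;  mass: 105.99x + 58.44y = 0.9206
Solving, x = 6.179 × 10^-3 mol, y = 4.547 × 10^-3 mol
mass of Na2CO3 = 6.179 × 10^-3 × 105.99 = 0.6549 g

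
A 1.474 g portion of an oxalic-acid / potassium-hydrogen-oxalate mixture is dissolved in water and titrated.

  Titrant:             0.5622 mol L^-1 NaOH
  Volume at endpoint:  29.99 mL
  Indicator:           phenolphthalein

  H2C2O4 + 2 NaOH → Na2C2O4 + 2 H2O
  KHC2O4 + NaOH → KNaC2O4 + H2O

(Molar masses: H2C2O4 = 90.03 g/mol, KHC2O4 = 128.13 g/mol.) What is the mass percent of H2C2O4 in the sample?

n(NaOH) = 0.02999 × 0.5622 = 0.01686 mol
Let x = n(H2C2O4), y = n(KHC2O4).
Titrant: 2x + 1y = 0.01686;  mass: 90.03x + 128.13y = 1.474
Solving, x = 4.129 × 10^-3 mol, y = 8.603 × 10^-3 mol
mass of H2C2O4 = 4.129 × 10^-3 × 90.03 = 0.3717 g
% H2C2O4 = 0.3717 / 1.474 × 100 = 25.22 %

25.22 %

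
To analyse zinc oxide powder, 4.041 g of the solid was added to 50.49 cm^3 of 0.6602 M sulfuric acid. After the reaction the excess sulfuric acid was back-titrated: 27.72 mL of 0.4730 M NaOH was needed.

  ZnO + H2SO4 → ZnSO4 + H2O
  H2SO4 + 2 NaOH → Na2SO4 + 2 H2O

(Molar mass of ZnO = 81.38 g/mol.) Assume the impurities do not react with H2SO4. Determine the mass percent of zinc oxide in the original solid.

53.93 %

n(H2SO4) added = 0.05049 × 0.6602 = 0.03333 mol
n(NaOH) used in back-titration = 0.02772 × 0.4730 = 0.01311 mol
From the 1:2 ratio, n(H2SO4) left over = 1/2 × 0.01311 = 6.556 × 10^-3 mol
n(H2SO4) consumed by analyte = 0.03333 − 6.556 × 10^-3 = 0.02678 mol
n(ZnO) = 0.02678 mol (1:1 ratio)
mass of ZnO = 0.02678 × 81.38 = 2.179 g
% ZnO = 2.179 / 4.041 × 100 = 53.93 %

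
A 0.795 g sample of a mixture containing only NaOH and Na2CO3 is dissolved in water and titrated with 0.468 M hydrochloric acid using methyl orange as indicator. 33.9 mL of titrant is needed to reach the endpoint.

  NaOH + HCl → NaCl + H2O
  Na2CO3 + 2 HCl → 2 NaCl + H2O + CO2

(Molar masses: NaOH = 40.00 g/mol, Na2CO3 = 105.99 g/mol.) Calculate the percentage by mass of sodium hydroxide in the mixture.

17.7 %

n(HCl) = 0.0339 × 0.468 = 0.0159 mol
Let x = n(NaOH), y = n(Na2CO3).
Titrant: 1x + 2y = 0.0159;  mass: 40.00x + 105.99y = 0.795
Solving, x = 3.52 × 10^-3 mol, y = 6.17 × 10^-3 mol
mass of NaOH = 3.52 × 10^-3 × 40.00 = 0.141 g
% NaOH = 0.141 / 0.795 × 100 = 17.7 %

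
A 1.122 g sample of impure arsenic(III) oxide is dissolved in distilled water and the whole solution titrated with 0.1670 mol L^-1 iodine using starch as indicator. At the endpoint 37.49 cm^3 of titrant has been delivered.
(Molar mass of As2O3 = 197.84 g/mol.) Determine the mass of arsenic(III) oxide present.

0.6193 g

As2O3 + 2 I2 + 2 H2O → As2O5 + 4 HI
n(I2) = 0.03749 L × 0.1670 mol/L = 6.261 × 10^-3 mol
From the 1:2 ratio, n(As2O3) = 1/2 × 6.261 × 10^-3 = 3.130 × 10^-3 mol
mass of As2O3 = 3.130 × 10^-3 × 197.84 g/mol = 0.6193 g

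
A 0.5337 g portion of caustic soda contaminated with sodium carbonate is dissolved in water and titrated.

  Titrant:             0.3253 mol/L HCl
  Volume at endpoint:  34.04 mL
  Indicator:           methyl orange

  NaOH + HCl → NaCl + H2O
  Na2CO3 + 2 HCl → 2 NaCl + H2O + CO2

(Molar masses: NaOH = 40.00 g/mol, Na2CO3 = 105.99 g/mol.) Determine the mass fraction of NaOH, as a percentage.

n(HCl) = 0.03404 × 0.3253 = 0.01107 mol
Let x = n(NaOH), y = n(Na2CO3).
Titrant: 1x + 2y = 0.01107;  mass: 40.00x + 105.99y = 0.5337
Solving, x = 4.088 × 10^-3 mol, y = 3.493 × 10^-3 mol
mass of NaOH = 4.088 × 10^-3 × 40.00 = 0.1635 g
% NaOH = 0.1635 / 0.5337 × 100 = 30.64 %

30.64 %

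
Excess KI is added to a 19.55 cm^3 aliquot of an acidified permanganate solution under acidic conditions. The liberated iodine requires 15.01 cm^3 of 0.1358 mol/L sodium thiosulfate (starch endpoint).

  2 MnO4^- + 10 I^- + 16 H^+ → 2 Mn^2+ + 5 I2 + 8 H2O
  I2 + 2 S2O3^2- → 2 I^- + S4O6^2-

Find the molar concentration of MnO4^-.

0.02085 mol/L

n(S2O3^2-) = 0.01501 × 0.1358 = 2.038 × 10^-3 mol
n(I2) = n(S2O3^2-)/2 = 1.019 × 10^-3 mol
From the 2:5 ratio, n(MnO4^-) in the aliquot = 2/5 × 1.019 × 10^-3 = 4.077 × 10^-4 mol
[MnO4^-] = 4.077 × 10^-4 / 0.01955 = 0.02085 mol/L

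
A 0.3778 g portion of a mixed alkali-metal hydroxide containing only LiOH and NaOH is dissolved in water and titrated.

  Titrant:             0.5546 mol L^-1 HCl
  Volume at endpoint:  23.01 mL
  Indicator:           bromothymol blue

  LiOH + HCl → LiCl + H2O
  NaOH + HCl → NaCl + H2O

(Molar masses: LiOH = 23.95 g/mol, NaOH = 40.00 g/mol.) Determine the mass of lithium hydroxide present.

0.1979 g

n(HCl) = 0.02301 × 0.5546 = 0.01276 mol
Let x = n(LiOH), y = n(NaOH).
Titrant: 1x + 1y = 0.01276;  mass: 23.95x + 40.00y = 0.3778
Solving, x = 8.265 × 10^-3 mol, y = 4.496 × 10^-3 mol
mass of LiOH = 8.265 × 10^-3 × 23.95 = 0.1979 g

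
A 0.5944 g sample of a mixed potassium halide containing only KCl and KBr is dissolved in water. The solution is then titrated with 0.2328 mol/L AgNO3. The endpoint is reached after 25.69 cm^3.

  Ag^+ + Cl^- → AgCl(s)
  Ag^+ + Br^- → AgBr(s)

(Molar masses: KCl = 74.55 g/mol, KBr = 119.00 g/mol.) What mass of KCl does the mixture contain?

0.1967 g

n(AgNO3) = 0.02569 × 0.2328 = 5.981 × 10^-3 mol
Let x = n(KCl), y = n(KBr).
Titrant: 1x + 1y = 5.981 × 10^-3;  mass: 74.55x + 119.00y = 0.5944
Solving, x = 2.639 × 10^-3 mol, y = 3.342 × 10^-3 mol
mass of KCl = 2.639 × 10^-3 × 74.55 = 0.1967 g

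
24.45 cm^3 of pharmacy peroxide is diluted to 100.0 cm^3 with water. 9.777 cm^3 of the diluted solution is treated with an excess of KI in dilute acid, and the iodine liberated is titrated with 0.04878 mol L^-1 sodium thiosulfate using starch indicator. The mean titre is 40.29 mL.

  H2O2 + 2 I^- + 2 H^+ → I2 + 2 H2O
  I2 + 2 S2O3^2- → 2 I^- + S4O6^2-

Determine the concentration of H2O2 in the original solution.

0.4111 mol/L

n(S2O3^2-) = 0.04029 × 0.04878 = 1.965 × 10^-3 mol
n(I2) = n(S2O3^2-)/2 = 9.827 × 10^-4 mol
n(H2O2) in the aliquot = 9.827 × 10^-4 mol (1:1 ratio)
[H2O2]_dilute = 9.827 × 10^-4 / 0.009777 = 0.1005 mol/L
[H2O2]_original = 0.1005 × 100.0/24.45 = 0.4111 mol/L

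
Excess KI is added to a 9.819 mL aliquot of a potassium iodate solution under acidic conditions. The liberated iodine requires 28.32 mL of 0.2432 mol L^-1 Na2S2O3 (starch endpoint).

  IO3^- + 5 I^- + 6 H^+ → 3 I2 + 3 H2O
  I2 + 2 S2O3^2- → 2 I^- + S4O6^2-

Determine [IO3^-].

n(S2O3^2-) = 0.02832 × 0.2432 = 6.887 × 10^-3 mol
n(I2) = n(S2O3^2-)/2 = 3.444 × 10^-3 mol
From the 1:3 ratio, n(IO3^-) in the aliquot = 1/3 × 3.444 × 10^-3 = 1.148 × 10^-3 mol
[IO3^-] = 1.148 × 10^-3 / 0.009819 = 0.1169 mol/L

0.1169 mol/L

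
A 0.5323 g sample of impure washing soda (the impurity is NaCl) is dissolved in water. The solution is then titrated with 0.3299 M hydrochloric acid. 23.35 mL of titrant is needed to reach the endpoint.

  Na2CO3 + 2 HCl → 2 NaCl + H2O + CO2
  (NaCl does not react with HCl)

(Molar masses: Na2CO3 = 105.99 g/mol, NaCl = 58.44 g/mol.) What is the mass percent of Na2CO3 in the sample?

76.69 %

n(HCl) = 0.02335 × 0.3299 = 7.703 × 10^-3 mol
Let x = n(Na2CO3), y = n(NaCl).
Titrant: 2x = 7.703 × 10^-3;  mass: 105.99x + 58.44y = 0.5323
Solving, x = 3.852 × 10^-3 mol, y = 2.123 × 10^-3 mol
mass of Na2CO3 = 3.852 × 10^-3 × 105.99 = 0.4082 g
% Na2CO3 = 0.4082 / 0.5323 × 100 = 76.69 %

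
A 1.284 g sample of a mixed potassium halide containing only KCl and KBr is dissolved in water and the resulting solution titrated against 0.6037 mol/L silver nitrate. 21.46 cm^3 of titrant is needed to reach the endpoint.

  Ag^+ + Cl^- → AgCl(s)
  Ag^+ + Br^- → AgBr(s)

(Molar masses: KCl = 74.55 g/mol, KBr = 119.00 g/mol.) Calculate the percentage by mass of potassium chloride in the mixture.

33.66 %

n(AgNO3) = 0.02146 × 0.6037 = 0.01296 mol
Let x = n(KCl), y = n(KBr).
Titrant: 1x + 1y = 0.01296;  mass: 74.55x + 119.00y = 1.284
Solving, x = 5.797 × 10^-3 mol, y = 7.158 × 10^-3 mol
mass of KCl = 5.797 × 10^-3 × 74.55 = 0.4322 g
% KCl = 0.4322 / 1.284 × 100 = 33.66 %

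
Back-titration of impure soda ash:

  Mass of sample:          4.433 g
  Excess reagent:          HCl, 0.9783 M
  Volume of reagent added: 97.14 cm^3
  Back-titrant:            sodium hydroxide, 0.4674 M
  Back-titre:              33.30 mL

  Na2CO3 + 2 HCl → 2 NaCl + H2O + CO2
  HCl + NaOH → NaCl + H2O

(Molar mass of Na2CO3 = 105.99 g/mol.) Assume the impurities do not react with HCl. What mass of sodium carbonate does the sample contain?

4.211 g

n(HCl) added = 0.09714 × 0.9783 = 0.09503 mol
n(NaOH) used in back-titration = 0.03330 × 0.4674 = 0.01556 mol
n(HCl) left over = 0.01556 mol (1:1 ratio)
n(HCl) consumed by analyte = 0.09503 − 0.01556 = 0.07947 mol
From the 1:2 ratio, n(Na2CO3) = 1/2 × 0.07947 = 0.03973 mol
mass of Na2CO3 = 0.03973 × 105.99 = 4.211 g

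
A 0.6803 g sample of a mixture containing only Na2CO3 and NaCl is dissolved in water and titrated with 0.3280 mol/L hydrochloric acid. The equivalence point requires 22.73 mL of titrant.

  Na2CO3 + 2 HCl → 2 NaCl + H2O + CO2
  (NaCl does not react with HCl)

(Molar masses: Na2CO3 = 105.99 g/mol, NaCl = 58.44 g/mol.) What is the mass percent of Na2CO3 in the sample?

n(HCl) = 0.02273 × 0.3280 = 7.455 × 10^-3 mol
Let x = n(Na2CO3), y = n(NaCl).
Titrant: 2x = 7.455 × 10^-3;  mass: 105.99x + 58.44y = 0.6803
Solving, x = 3.728 × 10^-3 mol, y = 4.880 × 10^-3 mol
mass of Na2CO3 = 3.728 × 10^-3 × 105.99 = 0.3951 g
% Na2CO3 = 0.3951 / 0.6803 × 100 = 58.08 %

58.08 %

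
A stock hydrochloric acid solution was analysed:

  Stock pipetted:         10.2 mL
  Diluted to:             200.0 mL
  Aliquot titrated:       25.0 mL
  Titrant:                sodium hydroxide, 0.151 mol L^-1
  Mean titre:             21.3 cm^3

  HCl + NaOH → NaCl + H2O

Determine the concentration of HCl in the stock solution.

2.52 mol/L

n(NaOH) = 0.0213 × 0.151 = 3.22 × 10^-3 mol
n(HCl) in the aliquot = 3.22 × 10^-3 mol (1:1 ratio)
[HCl]_dilute = 3.22 × 10^-3 / 0.0250 = 0.129 mol/L
Dilution factor = 200.0 / 10.2 = 19.61
[HCl]_stock = 0.129 × 19.61 = 2.52 mol/L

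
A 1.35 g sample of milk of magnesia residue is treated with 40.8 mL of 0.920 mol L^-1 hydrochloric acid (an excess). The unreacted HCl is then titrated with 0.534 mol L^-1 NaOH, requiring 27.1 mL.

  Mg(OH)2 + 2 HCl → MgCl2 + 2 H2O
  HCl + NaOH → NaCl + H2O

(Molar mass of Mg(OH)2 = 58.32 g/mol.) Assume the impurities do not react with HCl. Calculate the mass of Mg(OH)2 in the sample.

n(HCl) added = 0.0408 × 0.920 = 0.0375 mol
n(NaOH) used in back-titration = 0.0271 × 0.534 = 0.0145 mol
n(HCl) left over = 0.0145 mol (1:1 ratio)
n(HCl) consumed by analyte = 0.0375 − 0.0145 = 0.0231 mol
From the 1:2 ratio, n(Mg(OH)2) = 1/2 × 0.0231 = 0.0115 mol
mass of Mg(OH)2 = 0.0115 × 58.32 = 0.673 g

0.673 g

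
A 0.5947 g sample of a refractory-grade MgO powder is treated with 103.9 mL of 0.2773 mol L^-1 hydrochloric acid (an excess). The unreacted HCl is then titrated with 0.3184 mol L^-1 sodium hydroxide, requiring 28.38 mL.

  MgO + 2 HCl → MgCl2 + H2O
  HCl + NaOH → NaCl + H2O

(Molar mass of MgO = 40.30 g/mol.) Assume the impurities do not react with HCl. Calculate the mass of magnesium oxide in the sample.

0.3985 g

n(HCl) added = 0.1039 × 0.2773 = 0.02881 mol
n(NaOH) used in back-titration = 0.02838 × 0.3184 = 9.036 × 10^-3 mol
n(HCl) left over = 9.036 × 10^-3 mol (1:1 ratio)
n(HCl) consumed by analyte = 0.02881 − 9.036 × 10^-3 = 0.01978 mol
From the 1:2 ratio, n(MgO) = 1/2 × 0.01978 = 9.888 × 10^-3 mol
mass of MgO = 9.888 × 10^-3 × 40.30 = 0.3985 g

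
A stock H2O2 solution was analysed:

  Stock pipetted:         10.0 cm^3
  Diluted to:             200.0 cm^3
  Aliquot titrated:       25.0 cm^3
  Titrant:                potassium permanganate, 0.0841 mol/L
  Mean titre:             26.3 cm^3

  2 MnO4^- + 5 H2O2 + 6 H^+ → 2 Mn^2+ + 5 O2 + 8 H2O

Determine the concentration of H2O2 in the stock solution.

n(KMnO4) = 0.0263 × 0.0841 = 2.21 × 10^-3 mol
From the 5:2 ratio, n(H2O2) in the aliquot = 5/2 × 2.21 × 10^-3 = 5.53 × 10^-3 mol
[H2O2]_dilute = 5.53 × 10^-3 / 0.0250 = 0.221 mol/L
Dilution factor = 200.0 / 10.0 = 20.00
[H2O2]_stock = 0.221 × 20.00 = 4.42 mol/L

4.42 mol/L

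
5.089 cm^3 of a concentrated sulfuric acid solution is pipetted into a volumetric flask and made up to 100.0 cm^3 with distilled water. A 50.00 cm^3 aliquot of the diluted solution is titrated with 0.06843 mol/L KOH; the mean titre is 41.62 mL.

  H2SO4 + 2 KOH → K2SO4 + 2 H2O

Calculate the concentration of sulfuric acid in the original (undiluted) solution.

0.5596 mol/L

n(KOH) = 0.04162 × 0.06843 = 2.848 × 10^-3 mol
From the 1:2 ratio, n(H2SO4) in the aliquot = 1/2 × 2.848 × 10^-3 = 1.424 × 10^-3 mol
[H2SO4]_dilute = 1.424 × 10^-3 / 0.05000 = 0.02848 mol/L
Dilution factor = 100.0 / 5.089 = 19.65
[H2SO4]_stock = 0.02848 × 19.65 = 0.5596 mol/L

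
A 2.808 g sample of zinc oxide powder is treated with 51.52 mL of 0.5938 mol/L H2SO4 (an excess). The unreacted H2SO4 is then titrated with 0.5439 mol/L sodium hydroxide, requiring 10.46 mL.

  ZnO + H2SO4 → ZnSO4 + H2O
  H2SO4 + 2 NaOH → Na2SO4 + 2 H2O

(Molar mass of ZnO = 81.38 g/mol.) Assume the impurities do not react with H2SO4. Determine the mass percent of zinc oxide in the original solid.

80.42 %

n(H2SO4) added = 0.05152 × 0.5938 = 0.03059 mol
n(NaOH) used in back-titration = 0.01046 × 0.5439 = 5.689 × 10^-3 mol
From the 1:2 ratio, n(H2SO4) left over = 1/2 × 5.689 × 10^-3 = 2.845 × 10^-3 mol
n(H2SO4) consumed by analyte = 0.03059 − 2.845 × 10^-3 = 0.02775 mol
n(ZnO) = 0.02775 mol (1:1 ratio)
mass of ZnO = 0.02775 × 81.38 = 2.258 g
% ZnO = 2.258 / 2.808 × 100 = 80.42 %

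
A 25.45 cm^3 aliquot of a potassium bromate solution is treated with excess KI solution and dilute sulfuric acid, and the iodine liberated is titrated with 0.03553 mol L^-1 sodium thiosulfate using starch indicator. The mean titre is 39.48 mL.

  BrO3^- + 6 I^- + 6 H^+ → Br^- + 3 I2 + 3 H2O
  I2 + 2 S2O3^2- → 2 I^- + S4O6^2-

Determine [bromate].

0.009186 mol/L

n(S2O3^2-) = 0.03948 × 0.03553 = 1.403 × 10^-3 mol
n(I2) = n(S2O3^2-)/2 = 7.014 × 10^-4 mol
From the 1:3 ratio, n(BrO3^-) in the aliquot = 1/3 × 7.014 × 10^-4 = 2.338 × 10^-4 mol
[BrO3^-] = 2.338 × 10^-4 / 0.02545 = 0.009186 mol/L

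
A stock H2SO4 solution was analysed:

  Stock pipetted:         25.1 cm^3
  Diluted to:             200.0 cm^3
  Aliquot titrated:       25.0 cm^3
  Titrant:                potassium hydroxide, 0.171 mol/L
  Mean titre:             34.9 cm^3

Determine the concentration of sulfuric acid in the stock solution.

H2SO4 + 2 KOH → K2SO4 + 2 H2O
n(KOH) = 0.0349 × 0.171 = 5.97 × 10^-3 mol
From the 1:2 ratio, n(H2SO4) in the aliquot = 1/2 × 5.97 × 10^-3 = 2.98 × 10^-3 mol
[H2SO4]_dilute = 2.98 × 10^-3 / 0.0250 = 0.119 mol/L
Dilution factor = 200.0 / 25.1 = 7.968
[H2SO4]_stock = 0.119 × 7.968 = 0.951 mol/L

0.951 mol/L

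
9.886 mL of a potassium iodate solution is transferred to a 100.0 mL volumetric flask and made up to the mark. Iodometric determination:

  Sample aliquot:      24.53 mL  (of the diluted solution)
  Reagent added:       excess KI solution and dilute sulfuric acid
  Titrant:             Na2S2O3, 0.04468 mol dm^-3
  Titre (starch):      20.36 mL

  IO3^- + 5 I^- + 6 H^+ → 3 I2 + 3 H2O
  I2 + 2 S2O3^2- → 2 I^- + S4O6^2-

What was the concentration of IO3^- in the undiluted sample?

n(S2O3^2-) = 0.02036 × 0.04468 = 9.097 × 10^-4 mol
n(I2) = n(S2O3^2-)/2 = 4.548 × 10^-4 mol
From the 1:3 ratio, n(IO3^-) in the aliquot = 1/3 × 4.548 × 10^-4 = 1.516 × 10^-4 mol
[IO3^-]_dilute = 1.516 × 10^-4 / 0.02453 = 0.006181 mol/L
[IO3^-]_original = 0.006181 × 100.0/9.886 = 0.06252 mol/L

0.06252 mol/L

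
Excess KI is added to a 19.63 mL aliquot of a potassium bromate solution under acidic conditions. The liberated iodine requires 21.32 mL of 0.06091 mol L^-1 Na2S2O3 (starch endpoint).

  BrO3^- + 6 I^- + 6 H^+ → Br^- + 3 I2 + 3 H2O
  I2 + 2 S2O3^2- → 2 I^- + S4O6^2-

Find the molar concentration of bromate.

n(S2O3^2-) = 0.02132 × 0.06091 = 1.299 × 10^-3 mol
n(I2) = n(S2O3^2-)/2 = 6.493 × 10^-4 mol
From the 1:3 ratio, n(BrO3^-) in the aliquot = 1/3 × 6.493 × 10^-4 = 2.164 × 10^-4 mol
[BrO3^-] = 2.164 × 10^-4 / 0.01963 = 0.01103 mol/L

0.01103 mol/L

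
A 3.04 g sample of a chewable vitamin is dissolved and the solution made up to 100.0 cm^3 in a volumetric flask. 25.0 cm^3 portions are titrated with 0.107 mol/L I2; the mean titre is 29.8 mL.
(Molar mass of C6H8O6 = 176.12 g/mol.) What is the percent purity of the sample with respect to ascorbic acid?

C6H8O6 + I2 → C6H6O6 + 2 HI
n(I2) per titration = 0.0298 × 0.107 = 3.19 × 10^-3 mol
n(C6H8O6) in each aliquot = 3.19 × 10^-3 mol (1:1 ratio)
n(C6H8O6) in the whole flask = 3.19 × 10^-3 × 100.0/25.0 = 0.0128 mol
mass of C6H8O6 = 0.0128 × 176.12 = 2.25 g
% C6H8O6 = 2.25 / 3.04 × 100 = 73.9 %

73.9 %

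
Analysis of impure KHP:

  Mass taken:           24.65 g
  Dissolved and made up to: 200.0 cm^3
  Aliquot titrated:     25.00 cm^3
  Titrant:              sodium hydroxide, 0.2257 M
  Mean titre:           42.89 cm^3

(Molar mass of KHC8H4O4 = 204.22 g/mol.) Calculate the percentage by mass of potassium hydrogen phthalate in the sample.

KHC8H4O4 + NaOH → KNaC8H4O4 + H2O
n(NaOH) per titration = 0.04289 × 0.2257 = 9.680 × 10^-3 mol
n(KHC8H4O4) in each aliquot = 9.680 × 10^-3 mol (1:1 ratio)
n(KHC8H4O4) in the whole flask = 9.680 × 10^-3 × 200.0/25.00 = 0.07744 mol
mass of KHC8H4O4 = 0.07744 × 204.22 = 15.82 g
% KHC8H4O4 = 15.82 / 24.65 × 100 = 64.16 %

64.16 %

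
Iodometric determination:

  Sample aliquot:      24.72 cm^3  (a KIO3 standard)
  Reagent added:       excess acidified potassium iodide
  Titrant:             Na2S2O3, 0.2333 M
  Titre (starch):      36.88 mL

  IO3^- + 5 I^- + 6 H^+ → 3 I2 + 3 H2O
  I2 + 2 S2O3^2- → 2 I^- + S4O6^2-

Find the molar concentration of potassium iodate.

0.05801 M

n(S2O3^2-) = 0.03688 × 0.2333 = 8.604 × 10^-3 mol
n(I2) = n(S2O3^2-)/2 = 4.302 × 10^-3 mol
From the 1:3 ratio, n(IO3^-) in the aliquot = 1/3 × 4.302 × 10^-3 = 1.434 × 10^-3 mol
[IO3^-] = 1.434 × 10^-3 / 0.02472 = 0.05801 mol/L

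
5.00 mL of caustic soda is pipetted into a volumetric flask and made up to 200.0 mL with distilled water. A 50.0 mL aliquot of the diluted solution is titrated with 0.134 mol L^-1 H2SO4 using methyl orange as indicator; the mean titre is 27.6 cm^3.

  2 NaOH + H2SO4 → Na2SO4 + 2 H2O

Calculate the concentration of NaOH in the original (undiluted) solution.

n(H2SO4) = 0.0276 × 0.134 = 3.70 × 10^-3 mol
From the 2:1 ratio, n(NaOH) in the aliquot = 2/1 × 3.70 × 10^-3 = 7.40 × 10^-3 mol
[NaOH]_dilute = 7.40 × 10^-3 / 0.0500 = 0.148 mol/L
Dilution factor = 200.0 / 5.00 = 40.00
[NaOH]_stock = 0.148 × 40.00 = 5.92 mol/L

5.92 mol/L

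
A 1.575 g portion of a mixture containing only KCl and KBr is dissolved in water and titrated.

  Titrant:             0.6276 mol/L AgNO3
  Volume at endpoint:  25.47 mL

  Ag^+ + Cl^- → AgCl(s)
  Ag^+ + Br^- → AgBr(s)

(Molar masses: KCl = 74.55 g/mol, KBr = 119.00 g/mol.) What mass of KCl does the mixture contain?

0.5488 g

n(AgNO3) = 0.02547 × 0.6276 = 0.01598 mol
Let x = n(KCl), y = n(KBr).
Titrant: 1x + 1y = 0.01598;  mass: 74.55x + 119.00y = 1.575
Solving, x = 7.361 × 10^-3 mol, y = 8.624 × 10^-3 mol
mass of KCl = 7.361 × 10^-3 × 74.55 = 0.5488 g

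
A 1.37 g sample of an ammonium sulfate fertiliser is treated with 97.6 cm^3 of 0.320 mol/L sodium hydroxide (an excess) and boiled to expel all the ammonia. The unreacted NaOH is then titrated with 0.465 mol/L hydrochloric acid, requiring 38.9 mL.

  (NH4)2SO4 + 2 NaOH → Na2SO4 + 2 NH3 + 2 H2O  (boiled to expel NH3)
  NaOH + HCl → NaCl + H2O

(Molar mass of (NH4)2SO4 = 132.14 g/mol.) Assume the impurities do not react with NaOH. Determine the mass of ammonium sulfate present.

n(NaOH) added = 0.0976 × 0.320 = 0.0312 mol
n(HCl) used in back-titration = 0.0389 × 0.465 = 0.0181 mol
n(NaOH) left over = 0.0181 mol (1:1 ratio)
n(NaOH) consumed by analyte = 0.0312 − 0.0181 = 0.0131 mol
From the 1:2 ratio, n((NH4)2SO4) = 1/2 × 0.0131 = 6.57 × 10^-3 mol
mass of (NH4)2SO4 = 6.57 × 10^-3 × 132.14 = 0.868 g

0.868 g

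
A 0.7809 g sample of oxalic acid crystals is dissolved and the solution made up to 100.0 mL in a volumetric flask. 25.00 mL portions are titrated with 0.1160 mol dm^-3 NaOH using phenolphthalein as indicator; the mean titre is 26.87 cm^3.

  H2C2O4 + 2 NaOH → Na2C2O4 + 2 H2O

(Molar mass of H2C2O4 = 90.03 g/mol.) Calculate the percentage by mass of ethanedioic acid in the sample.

71.87 %

n(NaOH) per titration = 0.02687 × 0.1160 = 3.117 × 10^-3 mol
From the 1:2 ratio, n(H2C2O4) in each aliquot = 1/2 × 3.117 × 10^-3 = 1.558 × 10^-3 mol
n(H2C2O4) in the whole flask = 1.558 × 10^-3 × 100.0/25.00 = 6.234 × 10^-3 mol
mass of H2C2O4 = 6.234 × 10^-3 × 90.03 = 0.5612 g
% H2C2O4 = 0.5612 / 0.7809 × 100 = 71.87 %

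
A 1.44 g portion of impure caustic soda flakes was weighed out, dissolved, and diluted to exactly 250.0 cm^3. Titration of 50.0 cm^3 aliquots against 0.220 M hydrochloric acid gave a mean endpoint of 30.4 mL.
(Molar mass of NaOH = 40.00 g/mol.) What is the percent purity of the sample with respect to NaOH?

NaOH + HCl → NaCl + H2O
n(HCl) per titration = 0.0304 × 0.220 = 6.69 × 10^-3 mol
n(NaOH) in each aliquot = 6.69 × 10^-3 mol (1:1 ratio)
n(NaOH) in the whole flask = 6.69 × 10^-3 × 250.0/50.0 = 0.0334 mol
mass of NaOH = 0.0334 × 40.00 = 1.34 g
% NaOH = 1.34 / 1.44 × 100 = 92.9 %

92.9 %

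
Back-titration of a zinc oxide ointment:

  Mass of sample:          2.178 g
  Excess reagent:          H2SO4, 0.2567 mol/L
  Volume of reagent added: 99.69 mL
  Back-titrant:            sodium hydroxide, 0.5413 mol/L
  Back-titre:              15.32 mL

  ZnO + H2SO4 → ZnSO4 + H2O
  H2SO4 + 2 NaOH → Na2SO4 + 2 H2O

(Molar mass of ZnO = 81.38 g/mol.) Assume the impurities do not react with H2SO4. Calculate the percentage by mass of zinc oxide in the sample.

n(H2SO4) added = 0.09969 × 0.2567 = 0.02559 mol
n(NaOH) used in back-titration = 0.01532 × 0.5413 = 8.293 × 10^-3 mol
From the 1:2 ratio, n(H2SO4) left over = 1/2 × 8.293 × 10^-3 = 4.146 × 10^-3 mol
n(H2SO4) consumed by analyte = 0.02559 − 4.146 × 10^-3 = 0.02144 mol
n(ZnO) = 0.02144 mol (1:1 ratio)
mass of ZnO = 0.02144 × 81.38 = 1.745 g
% ZnO = 1.745 / 2.178 × 100 = 80.12 %

80.12 %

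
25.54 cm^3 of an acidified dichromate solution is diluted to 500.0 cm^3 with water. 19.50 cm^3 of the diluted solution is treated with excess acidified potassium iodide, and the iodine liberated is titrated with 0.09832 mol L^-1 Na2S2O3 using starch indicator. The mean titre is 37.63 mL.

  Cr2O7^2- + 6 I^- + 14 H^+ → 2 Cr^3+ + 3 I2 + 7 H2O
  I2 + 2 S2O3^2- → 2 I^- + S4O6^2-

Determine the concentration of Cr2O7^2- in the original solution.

0.6191 mol/L

n(S2O3^2-) = 0.03763 × 0.09832 = 3.700 × 10^-3 mol
n(I2) = n(S2O3^2-)/2 = 1.850 × 10^-3 mol
From the 1:3 ratio, n(Cr2O7^2-) in the aliquot = 1/3 × 1.850 × 10^-3 = 6.166 × 10^-4 mol
[Cr2O7^2-]_dilute = 6.166 × 10^-4 / 0.01950 = 0.03162 mol/L
[Cr2O7^2-]_original = 0.03162 × 500.0/25.54 = 0.6191 mol/L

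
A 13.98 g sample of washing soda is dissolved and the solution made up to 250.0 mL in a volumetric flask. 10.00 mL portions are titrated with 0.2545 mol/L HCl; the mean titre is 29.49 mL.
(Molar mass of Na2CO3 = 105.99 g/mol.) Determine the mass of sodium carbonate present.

Na2CO3 + 2 HCl → 2 NaCl + H2O + CO2
n(HCl) per titration = 0.02949 × 0.2545 = 7.505 × 10^-3 mol
From the 1:2 ratio, n(Na2CO3) in each aliquot = 1/2 × 7.505 × 10^-3 = 3.753 × 10^-3 mol
n(Na2CO3) in the whole flask = 3.753 × 10^-3 × 250.0/10.00 = 0.09382 mol
mass of Na2CO3 = 0.09382 × 105.99 = 9.943 g

9.943 g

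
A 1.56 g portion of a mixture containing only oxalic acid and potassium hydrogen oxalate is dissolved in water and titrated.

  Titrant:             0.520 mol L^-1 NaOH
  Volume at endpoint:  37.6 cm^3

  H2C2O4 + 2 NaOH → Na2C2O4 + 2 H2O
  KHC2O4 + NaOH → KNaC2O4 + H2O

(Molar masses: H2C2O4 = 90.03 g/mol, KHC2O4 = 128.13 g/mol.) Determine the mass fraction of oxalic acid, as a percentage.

n(NaOH) = 0.0376 × 0.520 = 0.0196 mol
Let x = n(H2C2O4), y = n(KHC2O4).
Titrant: 2x + 1y = 0.0196;  mass: 90.03x + 128.13y = 1.56
Solving, x = 5.69 × 10^-3 mol, y = 8.18 × 10^-3 mol
mass of H2C2O4 = 5.69 × 10^-3 × 90.03 = 0.512 g
% H2C2O4 = 0.512 / 1.56 × 100 = 32.8 %

32.8 %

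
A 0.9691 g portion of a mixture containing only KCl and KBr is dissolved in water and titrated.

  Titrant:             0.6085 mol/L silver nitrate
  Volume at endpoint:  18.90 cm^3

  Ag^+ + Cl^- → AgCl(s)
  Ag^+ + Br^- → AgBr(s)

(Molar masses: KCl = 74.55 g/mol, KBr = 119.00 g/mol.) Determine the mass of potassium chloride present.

0.6700 g

n(AgNO3) = 0.01890 × 0.6085 = 0.01150 mol
Let x = n(KCl), y = n(KBr).
Titrant: 1x + 1y = 0.01150;  mass: 74.55x + 119.00y = 0.9691
Solving, x = 8.987 × 10^-3 mol, y = 2.514 × 10^-3 mol
mass of KCl = 8.987 × 10^-3 × 74.55 = 0.6700 g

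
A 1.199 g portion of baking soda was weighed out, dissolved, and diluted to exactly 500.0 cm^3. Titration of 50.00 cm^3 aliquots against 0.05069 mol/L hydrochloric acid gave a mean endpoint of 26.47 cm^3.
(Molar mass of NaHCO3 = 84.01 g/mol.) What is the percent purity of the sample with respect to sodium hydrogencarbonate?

NaHCO3 + HCl → NaCl + H2O + CO2
n(HCl) per titration = 0.02647 × 0.05069 = 1.342 × 10^-3 mol
n(NaHCO3) in each aliquot = 1.342 × 10^-3 mol (1:1 ratio)
n(NaHCO3) in the whole flask = 1.342 × 10^-3 × 500.0/50.00 = 0.01342 mol
mass of NaHCO3 = 0.01342 × 84.01 = 1.127 g
% NaHCO3 = 1.127 / 1.199 × 100 = 94.01 %

94.01 %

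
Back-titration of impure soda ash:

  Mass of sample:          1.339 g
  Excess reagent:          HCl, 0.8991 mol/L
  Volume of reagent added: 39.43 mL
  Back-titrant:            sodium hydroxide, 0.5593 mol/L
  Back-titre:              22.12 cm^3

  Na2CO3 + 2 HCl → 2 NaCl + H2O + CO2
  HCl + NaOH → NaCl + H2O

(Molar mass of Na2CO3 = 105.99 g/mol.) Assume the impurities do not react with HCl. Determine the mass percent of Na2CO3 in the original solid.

91.35 %

n(HCl) added = 0.03943 × 0.8991 = 0.03545 mol
n(NaOH) used in back-titration = 0.02212 × 0.5593 = 0.01237 mol
n(HCl) left over = 0.01237 mol (1:1 ratio)
n(HCl) consumed by analyte = 0.03545 − 0.01237 = 0.02308 mol
From the 1:2 ratio, n(Na2CO3) = 1/2 × 0.02308 = 0.01154 mol
mass of Na2CO3 = 0.01154 × 105.99 = 1.223 g
% Na2CO3 = 1.223 / 1.339 × 100 = 91.35 %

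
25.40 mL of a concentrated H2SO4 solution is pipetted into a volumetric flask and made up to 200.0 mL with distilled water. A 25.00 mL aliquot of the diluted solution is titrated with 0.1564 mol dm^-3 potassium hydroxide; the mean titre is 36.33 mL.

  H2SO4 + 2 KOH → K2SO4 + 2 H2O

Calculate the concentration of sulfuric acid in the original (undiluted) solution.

0.8948 mol/L

n(KOH) = 0.03633 × 0.1564 = 5.682 × 10^-3 mol
From the 1:2 ratio, n(H2SO4) in the aliquot = 1/2 × 5.682 × 10^-3 = 2.841 × 10^-3 mol
[H2SO4]_dilute = 2.841 × 10^-3 / 0.02500 = 0.1136 mol/L
Dilution factor = 200.0 / 25.40 = 7.874
[H2SO4]_stock = 0.1136 × 7.874 = 0.8948 mol/L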